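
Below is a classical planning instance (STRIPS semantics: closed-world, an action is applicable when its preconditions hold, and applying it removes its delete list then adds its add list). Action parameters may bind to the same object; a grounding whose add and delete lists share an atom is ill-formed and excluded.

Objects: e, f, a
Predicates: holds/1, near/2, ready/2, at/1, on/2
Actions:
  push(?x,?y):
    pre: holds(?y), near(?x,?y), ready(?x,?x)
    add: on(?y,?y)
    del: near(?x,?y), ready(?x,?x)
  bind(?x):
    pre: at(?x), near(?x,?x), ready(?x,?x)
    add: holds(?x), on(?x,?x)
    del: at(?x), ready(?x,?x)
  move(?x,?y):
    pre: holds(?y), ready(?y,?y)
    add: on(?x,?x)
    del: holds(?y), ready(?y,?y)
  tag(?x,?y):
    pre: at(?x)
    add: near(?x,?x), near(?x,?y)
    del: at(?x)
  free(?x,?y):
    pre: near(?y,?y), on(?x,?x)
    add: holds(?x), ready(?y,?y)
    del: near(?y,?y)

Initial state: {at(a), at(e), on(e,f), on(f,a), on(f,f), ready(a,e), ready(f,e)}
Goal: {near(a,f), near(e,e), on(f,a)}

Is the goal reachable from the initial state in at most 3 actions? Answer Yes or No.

1. tag(e,e)  →  {at(a), near(e,e), on(e,f), on(f,a), on(f,f), ready(a,e), ready(f,e)}
2. tag(a,f)  →  {near(a,a), near(a,f), near(e,e), on(e,f), on(f,a), on(f,f), ready(a,e), ready(f,e)}
optimal plan length = 2; 2 ≤ 3

Yes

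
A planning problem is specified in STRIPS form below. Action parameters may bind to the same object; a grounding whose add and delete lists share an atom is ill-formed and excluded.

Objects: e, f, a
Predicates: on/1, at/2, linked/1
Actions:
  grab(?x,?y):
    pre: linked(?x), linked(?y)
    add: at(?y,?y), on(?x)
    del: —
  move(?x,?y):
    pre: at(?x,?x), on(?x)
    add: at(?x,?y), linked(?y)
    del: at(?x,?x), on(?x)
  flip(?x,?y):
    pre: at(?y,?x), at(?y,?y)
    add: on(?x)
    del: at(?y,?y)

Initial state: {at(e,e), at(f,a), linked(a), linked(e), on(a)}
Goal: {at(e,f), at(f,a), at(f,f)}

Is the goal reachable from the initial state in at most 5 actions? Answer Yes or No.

Yes

1. grab(e,e)  →  {at(e,e), at(f,a), linked(a), linked(e), on(a), on(e)}
2. move(e,f)  →  {at(e,f), at(f,a), linked(a), linked(e), linked(f), on(a)}
3. grab(e,f)  →  {at(e,f), at(f,a), at(f,f), linked(a), linked(e), linked(f), on(a), on(e)}
optimal plan length = 3; 3 ≤ 5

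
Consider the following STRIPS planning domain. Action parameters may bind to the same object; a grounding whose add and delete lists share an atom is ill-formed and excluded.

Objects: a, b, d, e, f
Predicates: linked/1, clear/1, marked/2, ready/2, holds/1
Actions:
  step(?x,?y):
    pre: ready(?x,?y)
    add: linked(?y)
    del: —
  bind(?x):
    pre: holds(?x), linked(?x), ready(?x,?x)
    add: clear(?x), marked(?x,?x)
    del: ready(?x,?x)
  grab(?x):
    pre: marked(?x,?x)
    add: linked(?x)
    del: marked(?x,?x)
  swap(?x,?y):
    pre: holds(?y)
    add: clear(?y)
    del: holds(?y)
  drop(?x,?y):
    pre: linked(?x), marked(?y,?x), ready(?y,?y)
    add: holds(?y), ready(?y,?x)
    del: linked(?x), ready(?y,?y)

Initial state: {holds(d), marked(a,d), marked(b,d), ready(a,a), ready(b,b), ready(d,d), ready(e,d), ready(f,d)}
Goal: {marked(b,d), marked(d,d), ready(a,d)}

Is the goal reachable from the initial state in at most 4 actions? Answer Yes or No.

Yes

1. step(d,d)  →  {holds(d), linked(d), marked(a,d), marked(b,d), ready(a,a), ready(b,b), ready(d,d), ready(e,d), ready(f,d)}
2. bind(d)  →  {clear(d), holds(d), linked(d), marked(a,d), marked(b,d), marked(d,d), ready(a,a), ready(b,b), ready(e,d), ready(f,d)}
3. drop(d,a)  →  {clear(d), holds(a), holds(d), marked(a,d), marked(b,d), marked(d,d), ready(a,d), ready(b,b), ready(e,d), ready(f,d)}
optimal plan length = 3; 3 ≤ 4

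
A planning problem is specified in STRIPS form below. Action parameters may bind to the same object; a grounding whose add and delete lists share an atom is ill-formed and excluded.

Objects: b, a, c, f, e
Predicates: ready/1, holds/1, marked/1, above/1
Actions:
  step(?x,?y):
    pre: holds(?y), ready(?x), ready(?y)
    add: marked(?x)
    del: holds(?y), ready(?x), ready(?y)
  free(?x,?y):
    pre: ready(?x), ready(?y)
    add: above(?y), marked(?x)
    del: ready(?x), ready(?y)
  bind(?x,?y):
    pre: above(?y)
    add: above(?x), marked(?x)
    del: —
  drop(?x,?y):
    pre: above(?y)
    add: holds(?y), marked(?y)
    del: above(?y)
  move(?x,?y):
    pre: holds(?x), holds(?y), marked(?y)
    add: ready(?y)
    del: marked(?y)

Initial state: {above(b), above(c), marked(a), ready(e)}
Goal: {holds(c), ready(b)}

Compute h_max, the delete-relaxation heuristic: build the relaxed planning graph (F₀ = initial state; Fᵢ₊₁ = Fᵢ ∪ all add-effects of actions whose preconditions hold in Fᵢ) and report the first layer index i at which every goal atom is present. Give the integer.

2

F0 = init (4 atoms)
F1 = F0 ∪ {above(a), above(e), above(f), holds(b), holds(c), marked(b), marked(c), marked(e), marked(f)}  (13 atoms)
F2 = F1 ∪ {holds(a), holds(e), holds(f), ready(b), ready(c)}  (18 atoms)
goal ⊆ F2  ⇒  h_max = 2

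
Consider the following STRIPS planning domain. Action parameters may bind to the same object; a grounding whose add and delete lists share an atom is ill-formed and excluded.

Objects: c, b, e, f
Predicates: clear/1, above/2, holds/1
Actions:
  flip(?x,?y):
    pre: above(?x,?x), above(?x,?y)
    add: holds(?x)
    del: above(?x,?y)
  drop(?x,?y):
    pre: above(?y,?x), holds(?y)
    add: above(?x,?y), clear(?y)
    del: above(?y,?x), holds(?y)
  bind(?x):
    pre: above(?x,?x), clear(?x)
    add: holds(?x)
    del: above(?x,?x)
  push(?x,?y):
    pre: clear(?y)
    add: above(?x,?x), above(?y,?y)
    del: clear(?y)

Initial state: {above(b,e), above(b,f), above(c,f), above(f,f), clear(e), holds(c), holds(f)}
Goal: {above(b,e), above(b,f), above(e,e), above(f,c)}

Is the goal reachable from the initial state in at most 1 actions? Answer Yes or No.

1. drop(f,c)  →  {above(b,e), above(b,f), above(f,c), above(f,f), clear(c), clear(e), holds(f)}
2. push(c,e)  →  {above(b,e), above(b,f), above(c,c), above(e,e), above(f,c), above(f,f), clear(c), holds(f)}
optimal plan length = 2; 2 > 1

No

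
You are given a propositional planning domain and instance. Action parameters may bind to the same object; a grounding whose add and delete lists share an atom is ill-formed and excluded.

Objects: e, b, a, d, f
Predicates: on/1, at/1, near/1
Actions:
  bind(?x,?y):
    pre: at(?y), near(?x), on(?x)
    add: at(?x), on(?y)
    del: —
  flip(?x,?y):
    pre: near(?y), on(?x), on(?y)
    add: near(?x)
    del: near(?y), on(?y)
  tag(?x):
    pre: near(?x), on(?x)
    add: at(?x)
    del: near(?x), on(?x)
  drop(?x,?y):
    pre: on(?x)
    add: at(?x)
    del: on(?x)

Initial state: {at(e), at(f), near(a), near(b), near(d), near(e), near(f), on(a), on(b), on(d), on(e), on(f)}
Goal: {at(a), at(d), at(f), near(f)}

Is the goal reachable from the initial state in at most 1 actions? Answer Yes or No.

No

1. bind(a,e)  →  {at(a), at(e), at(f), near(a), near(b), near(d), near(e), near(f), on(a), on(b), on(d), on(e), on(f)}
2. bind(d,e)  →  {at(a), at(d), at(e), at(f), near(a), near(b), near(d), near(e), near(f), on(a), on(b), on(d), on(e), on(f)}
optimal plan length = 2; 2 > 1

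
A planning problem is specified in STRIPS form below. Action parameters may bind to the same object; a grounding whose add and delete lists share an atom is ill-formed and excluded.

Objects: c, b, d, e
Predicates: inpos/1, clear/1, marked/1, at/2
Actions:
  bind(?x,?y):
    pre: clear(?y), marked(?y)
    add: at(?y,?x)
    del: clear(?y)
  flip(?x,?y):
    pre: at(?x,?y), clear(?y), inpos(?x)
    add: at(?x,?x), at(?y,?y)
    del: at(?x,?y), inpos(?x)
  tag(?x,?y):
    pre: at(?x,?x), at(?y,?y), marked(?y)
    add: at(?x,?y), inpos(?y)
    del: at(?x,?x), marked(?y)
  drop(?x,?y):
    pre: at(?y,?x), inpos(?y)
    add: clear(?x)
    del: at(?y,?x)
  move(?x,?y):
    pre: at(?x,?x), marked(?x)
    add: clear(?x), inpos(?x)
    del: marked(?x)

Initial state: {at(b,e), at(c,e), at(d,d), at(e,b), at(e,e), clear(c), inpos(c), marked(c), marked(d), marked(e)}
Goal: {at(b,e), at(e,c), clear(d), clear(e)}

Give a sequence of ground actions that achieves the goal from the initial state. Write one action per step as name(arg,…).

1. bind(c,c)  →  {at(b,e), at(c,c), at(c,e), at(d,d), at(e,b), at(e,e), inpos(c), marked(c), marked(d), marked(e)}
2. tag(e,c)  →  {at(b,e), at(c,c), at(c,e), at(d,d), at(e,b), at(e,c), inpos(c), marked(d), marked(e)}
3. drop(e,c)  →  {at(b,e), at(c,c), at(d,d), at(e,b), at(e,c), clear(e), inpos(c), marked(d), marked(e)}
4. move(d,c)  →  {at(b,e), at(c,c), at(d,d), at(e,b), at(e,c), clear(d), clear(e), inpos(c), inpos(d), marked(e)}

bind(c,c); tag(e,c); drop(e,c); move(d,c)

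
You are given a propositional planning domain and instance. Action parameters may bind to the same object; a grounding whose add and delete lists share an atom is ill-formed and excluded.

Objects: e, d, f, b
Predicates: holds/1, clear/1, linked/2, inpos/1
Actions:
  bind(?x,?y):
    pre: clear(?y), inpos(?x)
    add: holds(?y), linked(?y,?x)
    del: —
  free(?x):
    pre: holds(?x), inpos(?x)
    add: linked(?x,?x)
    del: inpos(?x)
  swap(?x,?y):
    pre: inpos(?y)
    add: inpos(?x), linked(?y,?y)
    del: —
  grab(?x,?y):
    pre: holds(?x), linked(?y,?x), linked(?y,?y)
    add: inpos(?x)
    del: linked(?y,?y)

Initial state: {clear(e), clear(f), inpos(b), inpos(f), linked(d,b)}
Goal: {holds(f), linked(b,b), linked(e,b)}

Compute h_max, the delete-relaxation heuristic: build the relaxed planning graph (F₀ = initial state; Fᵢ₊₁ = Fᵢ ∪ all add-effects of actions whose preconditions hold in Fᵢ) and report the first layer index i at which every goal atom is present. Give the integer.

1

F0 = init (5 atoms)
F1 = F0 ∪ {holds(e), holds(f), inpos(d), inpos(e), linked(b,b), linked(e,b), linked(e,f), linked(f,b), linked(f,f)}  (14 atoms)
goal ⊆ F1  ⇒  h_max = 1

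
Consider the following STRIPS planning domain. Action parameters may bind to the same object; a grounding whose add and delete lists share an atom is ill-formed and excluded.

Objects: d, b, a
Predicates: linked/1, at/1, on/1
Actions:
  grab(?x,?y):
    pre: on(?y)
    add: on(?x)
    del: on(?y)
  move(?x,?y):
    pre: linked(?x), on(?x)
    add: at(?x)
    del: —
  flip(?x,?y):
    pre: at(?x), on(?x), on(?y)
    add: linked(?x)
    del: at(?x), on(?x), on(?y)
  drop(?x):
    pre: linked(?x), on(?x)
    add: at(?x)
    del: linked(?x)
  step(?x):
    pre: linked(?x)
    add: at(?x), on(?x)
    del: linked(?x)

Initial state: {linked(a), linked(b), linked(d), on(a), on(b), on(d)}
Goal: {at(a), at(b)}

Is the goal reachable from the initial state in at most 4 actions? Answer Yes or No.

1. move(b,d)  →  {at(b), linked(a), linked(b), linked(d), on(a), on(b), on(d)}
2. move(a,d)  →  {at(a), at(b), linked(a), linked(b), linked(d), on(a), on(b), on(d)}
optimal plan length = 2; 2 ≤ 4

Yes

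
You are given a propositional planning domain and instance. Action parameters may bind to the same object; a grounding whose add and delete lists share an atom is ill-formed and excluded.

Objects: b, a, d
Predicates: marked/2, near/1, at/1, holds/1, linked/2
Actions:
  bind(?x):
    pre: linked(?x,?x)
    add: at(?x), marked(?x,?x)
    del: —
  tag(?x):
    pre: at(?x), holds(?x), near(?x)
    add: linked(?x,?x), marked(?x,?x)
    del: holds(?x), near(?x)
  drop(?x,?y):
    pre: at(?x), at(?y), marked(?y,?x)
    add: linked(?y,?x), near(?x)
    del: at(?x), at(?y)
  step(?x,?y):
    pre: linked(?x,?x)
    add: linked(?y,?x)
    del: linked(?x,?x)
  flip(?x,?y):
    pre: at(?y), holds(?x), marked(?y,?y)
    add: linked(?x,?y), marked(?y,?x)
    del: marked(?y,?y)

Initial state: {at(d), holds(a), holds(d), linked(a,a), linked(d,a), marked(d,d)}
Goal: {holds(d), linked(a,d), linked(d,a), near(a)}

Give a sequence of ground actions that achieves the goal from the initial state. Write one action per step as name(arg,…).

bind(a); drop(a,a); flip(a,d)

1. bind(a)  →  {at(a), at(d), holds(a), holds(d), linked(a,a), linked(d,a), marked(a,a), marked(d,d)}
2. drop(a,a)  →  {at(d), holds(a), holds(d), linked(a,a), linked(d,a), marked(a,a), marked(d,d), near(a)}
3. flip(a,d)  →  {at(d), holds(a), holds(d), linked(a,a), linked(a,d), linked(d,a), marked(a,a), marked(d,a), near(a)}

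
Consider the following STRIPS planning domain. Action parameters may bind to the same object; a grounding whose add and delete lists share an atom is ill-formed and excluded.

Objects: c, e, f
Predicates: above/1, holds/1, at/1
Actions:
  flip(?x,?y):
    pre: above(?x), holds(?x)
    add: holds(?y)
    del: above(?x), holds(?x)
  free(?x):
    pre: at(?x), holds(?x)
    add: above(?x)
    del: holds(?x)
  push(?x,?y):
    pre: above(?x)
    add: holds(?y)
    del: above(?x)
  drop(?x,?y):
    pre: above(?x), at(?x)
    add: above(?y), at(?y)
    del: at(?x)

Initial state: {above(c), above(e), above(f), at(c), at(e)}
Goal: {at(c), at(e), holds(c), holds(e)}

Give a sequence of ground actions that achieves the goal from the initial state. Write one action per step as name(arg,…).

1. push(c,c)  →  {above(e), above(f), at(c), at(e), holds(c)}
2. push(e,e)  →  {above(f), at(c), at(e), holds(c), holds(e)}

push(c,c); push(e,e)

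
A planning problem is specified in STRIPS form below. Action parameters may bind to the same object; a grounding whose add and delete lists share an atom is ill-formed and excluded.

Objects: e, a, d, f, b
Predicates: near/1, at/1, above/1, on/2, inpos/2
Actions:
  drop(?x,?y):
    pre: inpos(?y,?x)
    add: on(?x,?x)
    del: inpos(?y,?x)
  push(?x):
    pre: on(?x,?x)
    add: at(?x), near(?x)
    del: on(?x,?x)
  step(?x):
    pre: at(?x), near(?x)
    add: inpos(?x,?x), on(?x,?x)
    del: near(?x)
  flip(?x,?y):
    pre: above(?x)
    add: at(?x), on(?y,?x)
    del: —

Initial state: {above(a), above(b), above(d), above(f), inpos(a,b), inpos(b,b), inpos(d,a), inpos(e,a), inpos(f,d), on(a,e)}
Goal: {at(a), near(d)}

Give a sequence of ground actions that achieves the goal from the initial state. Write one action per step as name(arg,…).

drop(d,f); push(d); flip(a,e)

1. drop(d,f)  →  {above(a), above(b), above(d), above(f), inpos(a,b), inpos(b,b), inpos(d,a), inpos(e,a), on(a,e), on(d,d)}
2. push(d)  →  {above(a), above(b), above(d), above(f), at(d), inpos(a,b), inpos(b,b), inpos(d,a), inpos(e,a), near(d), on(a,e)}
3. flip(a,e)  →  {above(a), above(b), above(d), above(f), at(a), at(d), inpos(a,b), inpos(b,b), inpos(d,a), inpos(e,a), near(d), on(a,e), on(e,a)}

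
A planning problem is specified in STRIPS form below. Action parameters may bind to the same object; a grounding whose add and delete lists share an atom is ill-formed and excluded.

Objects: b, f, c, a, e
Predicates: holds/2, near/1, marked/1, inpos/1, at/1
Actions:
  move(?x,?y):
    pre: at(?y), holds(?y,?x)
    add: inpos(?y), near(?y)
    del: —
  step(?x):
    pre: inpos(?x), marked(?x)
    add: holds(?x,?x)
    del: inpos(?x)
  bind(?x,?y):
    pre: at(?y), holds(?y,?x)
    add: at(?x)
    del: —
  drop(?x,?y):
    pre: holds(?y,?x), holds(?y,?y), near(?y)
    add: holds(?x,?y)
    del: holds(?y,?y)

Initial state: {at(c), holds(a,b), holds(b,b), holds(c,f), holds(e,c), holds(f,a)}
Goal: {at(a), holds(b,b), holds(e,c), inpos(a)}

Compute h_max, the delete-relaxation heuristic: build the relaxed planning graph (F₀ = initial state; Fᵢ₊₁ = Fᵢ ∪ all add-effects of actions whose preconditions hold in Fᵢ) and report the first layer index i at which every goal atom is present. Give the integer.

F0 = init (6 atoms)
F1 = F0 ∪ {at(f), inpos(c), near(c)}  (9 atoms)
F2 = F1 ∪ {at(a), inpos(f), near(f)}  (12 atoms)
F3 = F2 ∪ {at(b), inpos(a), near(a)}  (15 atoms)
goal ⊆ F3  ⇒  h_max = 3

3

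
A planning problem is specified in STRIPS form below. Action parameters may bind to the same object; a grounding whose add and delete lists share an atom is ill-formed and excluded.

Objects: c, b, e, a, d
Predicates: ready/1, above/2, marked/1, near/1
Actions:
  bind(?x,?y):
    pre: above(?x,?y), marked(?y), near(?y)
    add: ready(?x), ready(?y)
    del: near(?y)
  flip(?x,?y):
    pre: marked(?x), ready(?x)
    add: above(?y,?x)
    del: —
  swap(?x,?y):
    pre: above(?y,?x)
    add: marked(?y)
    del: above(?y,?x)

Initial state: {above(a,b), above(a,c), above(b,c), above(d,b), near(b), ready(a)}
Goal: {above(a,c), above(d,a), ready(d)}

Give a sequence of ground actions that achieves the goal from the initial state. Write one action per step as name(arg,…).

1. swap(c,b)  →  {above(a,b), above(a,c), above(d,b), marked(b), near(b), ready(a)}
2. bind(d,b)  →  {above(a,b), above(a,c), above(d,b), marked(b), ready(a), ready(b), ready(d)}
3. swap(b,a)  →  {above(a,c), above(d,b), marked(a), marked(b), ready(a), ready(b), ready(d)}
4. flip(a,d)  →  {above(a,c), above(d,a), above(d,b), marked(a), marked(b), ready(a), ready(b), ready(d)}

swap(c,b); bind(d,b); swap(b,a); flip(a,d)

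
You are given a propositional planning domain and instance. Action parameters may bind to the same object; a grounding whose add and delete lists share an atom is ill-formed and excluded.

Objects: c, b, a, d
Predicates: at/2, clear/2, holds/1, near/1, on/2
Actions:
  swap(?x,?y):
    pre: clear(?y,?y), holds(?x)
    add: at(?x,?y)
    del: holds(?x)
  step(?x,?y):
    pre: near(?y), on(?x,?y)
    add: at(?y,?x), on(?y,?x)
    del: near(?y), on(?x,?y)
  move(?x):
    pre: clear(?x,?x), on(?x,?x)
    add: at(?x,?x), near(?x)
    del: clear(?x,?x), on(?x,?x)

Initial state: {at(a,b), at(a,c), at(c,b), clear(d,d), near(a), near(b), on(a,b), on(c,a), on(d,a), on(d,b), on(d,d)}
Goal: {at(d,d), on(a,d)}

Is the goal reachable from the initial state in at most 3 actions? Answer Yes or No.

1. step(d,a)  →  {at(a,b), at(a,c), at(a,d), at(c,b), clear(d,d), near(b), on(a,b), on(a,d), on(c,a), on(d,b), on(d,d)}
2. move(d)  →  {at(a,b), at(a,c), at(a,d), at(c,b), at(d,d), near(b), near(d), on(a,b), on(a,d), on(c,a), on(d,b)}
optimal plan length = 2; 2 ≤ 3

Yes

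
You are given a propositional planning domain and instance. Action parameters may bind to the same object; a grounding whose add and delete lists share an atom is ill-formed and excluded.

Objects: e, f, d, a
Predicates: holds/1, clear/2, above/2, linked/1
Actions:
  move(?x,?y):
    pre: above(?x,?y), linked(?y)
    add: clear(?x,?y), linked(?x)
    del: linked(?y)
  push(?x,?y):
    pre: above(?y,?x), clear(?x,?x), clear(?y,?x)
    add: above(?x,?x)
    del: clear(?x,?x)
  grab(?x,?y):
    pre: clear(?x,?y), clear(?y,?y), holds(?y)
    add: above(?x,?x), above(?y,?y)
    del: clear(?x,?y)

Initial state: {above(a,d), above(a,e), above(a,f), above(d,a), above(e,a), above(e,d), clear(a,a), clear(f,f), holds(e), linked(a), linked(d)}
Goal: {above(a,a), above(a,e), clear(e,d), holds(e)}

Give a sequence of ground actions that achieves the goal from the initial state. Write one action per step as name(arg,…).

1. move(e,d)  →  {above(a,d), above(a,e), above(a,f), above(d,a), above(e,a), above(e,d), clear(a,a), clear(e,d), clear(f,f), holds(e), linked(a), linked(e)}
2. move(e,a)  →  {above(a,d), above(a,e), above(a,f), above(d,a), above(e,a), above(e,d), clear(a,a), clear(e,a), clear(e,d), clear(f,f), holds(e), linked(e)}
3. push(a,e)  →  {above(a,a), above(a,d), above(a,e), above(a,f), above(d,a), above(e,a), above(e,d), clear(e,a), clear(e,d), clear(f,f), holds(e), linked(e)}

move(e,d); move(e,a); push(a,e)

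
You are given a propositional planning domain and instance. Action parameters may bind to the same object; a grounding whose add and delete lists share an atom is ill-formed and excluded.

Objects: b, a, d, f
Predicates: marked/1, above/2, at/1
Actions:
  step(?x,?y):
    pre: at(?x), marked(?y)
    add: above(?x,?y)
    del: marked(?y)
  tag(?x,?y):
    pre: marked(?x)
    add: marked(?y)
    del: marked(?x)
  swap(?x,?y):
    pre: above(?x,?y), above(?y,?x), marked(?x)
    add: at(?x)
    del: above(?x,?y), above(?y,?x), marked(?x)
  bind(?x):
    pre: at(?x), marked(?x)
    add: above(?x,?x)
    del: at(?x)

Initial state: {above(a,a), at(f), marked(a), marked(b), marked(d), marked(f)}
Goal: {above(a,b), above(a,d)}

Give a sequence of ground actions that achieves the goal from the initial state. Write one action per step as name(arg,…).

swap(a,a); step(a,b); step(a,d)

1. swap(a,a)  →  {at(a), at(f), marked(b), marked(d), marked(f)}
2. step(a,b)  →  {above(a,b), at(a), at(f), marked(d), marked(f)}
3. step(a,d)  →  {above(a,b), above(a,d), at(a), at(f), marked(f)}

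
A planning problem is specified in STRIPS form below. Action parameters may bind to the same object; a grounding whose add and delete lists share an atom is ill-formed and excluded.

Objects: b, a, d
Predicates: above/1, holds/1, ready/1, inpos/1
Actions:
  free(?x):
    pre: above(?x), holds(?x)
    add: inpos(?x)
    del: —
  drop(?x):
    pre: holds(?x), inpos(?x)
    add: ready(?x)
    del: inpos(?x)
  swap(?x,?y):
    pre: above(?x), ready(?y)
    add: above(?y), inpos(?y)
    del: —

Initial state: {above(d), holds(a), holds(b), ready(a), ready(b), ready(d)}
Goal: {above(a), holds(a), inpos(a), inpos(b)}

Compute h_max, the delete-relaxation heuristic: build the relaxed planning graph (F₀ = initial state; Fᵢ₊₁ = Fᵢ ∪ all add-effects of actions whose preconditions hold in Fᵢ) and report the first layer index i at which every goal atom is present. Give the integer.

F0 = init (6 atoms)
F1 = F0 ∪ {above(a), above(b), inpos(a), inpos(b), inpos(d)}  (11 atoms)
goal ⊆ F1  ⇒  h_max = 1

1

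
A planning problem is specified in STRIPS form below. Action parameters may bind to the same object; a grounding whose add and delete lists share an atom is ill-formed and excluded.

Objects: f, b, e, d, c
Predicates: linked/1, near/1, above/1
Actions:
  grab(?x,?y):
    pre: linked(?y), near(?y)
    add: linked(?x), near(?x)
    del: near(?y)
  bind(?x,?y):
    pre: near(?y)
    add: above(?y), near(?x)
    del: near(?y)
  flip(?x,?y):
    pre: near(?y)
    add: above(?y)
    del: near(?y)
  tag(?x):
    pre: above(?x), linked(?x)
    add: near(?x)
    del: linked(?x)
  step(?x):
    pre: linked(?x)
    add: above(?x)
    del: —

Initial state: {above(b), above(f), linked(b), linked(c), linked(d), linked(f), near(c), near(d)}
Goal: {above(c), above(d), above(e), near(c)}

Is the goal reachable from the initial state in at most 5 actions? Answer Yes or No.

1. bind(f,d)  →  {above(b), above(d), above(f), linked(b), linked(c), linked(d), linked(f), near(c), near(f)}
2. bind(e,c)  →  {above(b), above(c), above(d), above(f), linked(b), linked(c), linked(d), linked(f), near(e), near(f)}
3. bind(c,e)  →  {above(b), above(c), above(d), above(e), above(f), linked(b), linked(c), linked(d), linked(f), near(c), near(f)}
optimal plan length = 3; 3 ≤ 5

Yes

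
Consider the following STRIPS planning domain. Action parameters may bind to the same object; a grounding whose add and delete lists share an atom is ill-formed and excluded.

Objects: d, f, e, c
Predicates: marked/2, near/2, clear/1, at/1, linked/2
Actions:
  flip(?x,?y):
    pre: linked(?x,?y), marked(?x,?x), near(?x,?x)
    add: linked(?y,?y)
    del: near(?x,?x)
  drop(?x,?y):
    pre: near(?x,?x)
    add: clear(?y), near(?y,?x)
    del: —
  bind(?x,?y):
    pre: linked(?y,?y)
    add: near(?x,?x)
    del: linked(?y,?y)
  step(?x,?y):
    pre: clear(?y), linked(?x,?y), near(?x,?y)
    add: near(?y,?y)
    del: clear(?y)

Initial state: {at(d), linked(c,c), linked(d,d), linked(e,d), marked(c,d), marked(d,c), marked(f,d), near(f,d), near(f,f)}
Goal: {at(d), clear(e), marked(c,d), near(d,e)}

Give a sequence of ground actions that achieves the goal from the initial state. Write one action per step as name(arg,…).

1. drop(f,e)  →  {at(d), clear(e), linked(c,c), linked(d,d), linked(e,d), marked(c,d), marked(d,c), marked(f,d), near(e,f), near(f,d), near(f,f)}
2. bind(e,d)  →  {at(d), clear(e), linked(c,c), linked(e,d), marked(c,d), marked(d,c), marked(f,d), near(e,e), near(e,f), near(f,d), near(f,f)}
3. drop(e,d)  →  {at(d), clear(d), clear(e), linked(c,c), linked(e,d), marked(c,d), marked(d,c), marked(f,d), near(d,e), near(e,e), near(e,f), near(f,d), near(f,f)}

drop(f,e); bind(e,d); drop(e,d)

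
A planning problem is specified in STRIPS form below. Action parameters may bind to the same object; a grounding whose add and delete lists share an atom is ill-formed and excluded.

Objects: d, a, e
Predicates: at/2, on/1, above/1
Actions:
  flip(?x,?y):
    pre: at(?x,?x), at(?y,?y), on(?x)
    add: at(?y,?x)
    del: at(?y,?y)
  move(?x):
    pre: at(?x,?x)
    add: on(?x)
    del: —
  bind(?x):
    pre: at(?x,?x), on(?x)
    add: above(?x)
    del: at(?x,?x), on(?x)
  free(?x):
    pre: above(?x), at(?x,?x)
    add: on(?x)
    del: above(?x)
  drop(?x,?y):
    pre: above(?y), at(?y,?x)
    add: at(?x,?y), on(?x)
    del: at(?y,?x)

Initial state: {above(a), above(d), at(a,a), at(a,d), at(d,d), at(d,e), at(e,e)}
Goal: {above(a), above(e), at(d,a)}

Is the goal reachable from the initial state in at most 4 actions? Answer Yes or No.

Yes

1. move(e)  →  {above(a), above(d), at(a,a), at(a,d), at(d,d), at(d,e), at(e,e), on(e)}
2. bind(e)  →  {above(a), above(d), above(e), at(a,a), at(a,d), at(d,d), at(d,e)}
3. drop(d,a)  →  {above(a), above(d), above(e), at(a,a), at(d,a), at(d,d), at(d,e), on(d)}
optimal plan length = 3; 3 ≤ 4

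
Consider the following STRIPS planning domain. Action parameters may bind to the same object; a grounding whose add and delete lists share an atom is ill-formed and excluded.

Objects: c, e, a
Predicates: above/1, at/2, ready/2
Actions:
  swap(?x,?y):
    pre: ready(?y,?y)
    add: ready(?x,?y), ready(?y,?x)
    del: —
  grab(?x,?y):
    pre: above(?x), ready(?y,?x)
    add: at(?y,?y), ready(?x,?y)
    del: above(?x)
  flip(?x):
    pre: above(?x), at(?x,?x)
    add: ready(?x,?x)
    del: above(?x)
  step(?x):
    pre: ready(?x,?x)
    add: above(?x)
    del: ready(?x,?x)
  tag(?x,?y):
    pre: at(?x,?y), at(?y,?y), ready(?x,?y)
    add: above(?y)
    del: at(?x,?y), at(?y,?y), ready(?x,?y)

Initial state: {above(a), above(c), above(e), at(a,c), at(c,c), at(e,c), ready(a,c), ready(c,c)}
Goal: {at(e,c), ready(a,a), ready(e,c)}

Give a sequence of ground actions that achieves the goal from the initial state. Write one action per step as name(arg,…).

swap(e,c); grab(c,a); flip(a)

1. swap(e,c)  →  {above(a), above(c), above(e), at(a,c), at(c,c), at(e,c), ready(a,c), ready(c,c), ready(c,e), ready(e,c)}
2. grab(c,a)  →  {above(a), above(e), at(a,a), at(a,c), at(c,c), at(e,c), ready(a,c), ready(c,a), ready(c,c), ready(c,e), ready(e,c)}
3. flip(a)  →  {above(e), at(a,a), at(a,c), at(c,c), at(e,c), ready(a,a), ready(a,c), ready(c,a), ready(c,c), ready(c,e), ready(e,c)}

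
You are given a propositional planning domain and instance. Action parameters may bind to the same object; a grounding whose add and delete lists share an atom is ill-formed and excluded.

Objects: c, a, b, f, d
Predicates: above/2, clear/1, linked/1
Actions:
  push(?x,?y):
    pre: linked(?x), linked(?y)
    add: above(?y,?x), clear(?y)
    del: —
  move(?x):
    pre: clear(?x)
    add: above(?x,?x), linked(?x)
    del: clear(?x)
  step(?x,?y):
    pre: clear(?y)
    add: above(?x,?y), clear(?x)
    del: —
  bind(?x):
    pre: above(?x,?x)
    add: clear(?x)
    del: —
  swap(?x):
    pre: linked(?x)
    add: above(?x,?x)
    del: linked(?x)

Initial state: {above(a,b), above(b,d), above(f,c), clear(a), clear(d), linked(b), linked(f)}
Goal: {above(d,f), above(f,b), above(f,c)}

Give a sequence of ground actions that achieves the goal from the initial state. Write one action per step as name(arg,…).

1. push(b,f)  →  {above(a,b), above(b,d), above(f,b), above(f,c), clear(a), clear(d), clear(f), linked(b), linked(f)}
2. step(d,f)  →  {above(a,b), above(b,d), above(d,f), above(f,b), above(f,c), clear(a), clear(d), clear(f), linked(b), linked(f)}

push(b,f); step(d,f)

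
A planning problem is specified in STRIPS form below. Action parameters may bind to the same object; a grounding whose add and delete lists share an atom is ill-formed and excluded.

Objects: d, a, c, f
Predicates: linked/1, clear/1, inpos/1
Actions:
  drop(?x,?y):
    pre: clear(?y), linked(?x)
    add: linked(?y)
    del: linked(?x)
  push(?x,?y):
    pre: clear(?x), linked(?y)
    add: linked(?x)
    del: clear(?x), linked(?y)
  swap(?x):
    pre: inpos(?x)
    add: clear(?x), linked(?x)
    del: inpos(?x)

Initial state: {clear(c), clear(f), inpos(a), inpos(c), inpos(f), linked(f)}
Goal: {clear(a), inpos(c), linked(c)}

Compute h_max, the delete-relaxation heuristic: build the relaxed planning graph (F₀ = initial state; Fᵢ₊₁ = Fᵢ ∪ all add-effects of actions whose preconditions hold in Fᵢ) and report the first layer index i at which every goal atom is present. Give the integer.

F0 = init (6 atoms)
F1 = F0 ∪ {clear(a), linked(a), linked(c)}  (9 atoms)
goal ⊆ F1  ⇒  h_max = 1

1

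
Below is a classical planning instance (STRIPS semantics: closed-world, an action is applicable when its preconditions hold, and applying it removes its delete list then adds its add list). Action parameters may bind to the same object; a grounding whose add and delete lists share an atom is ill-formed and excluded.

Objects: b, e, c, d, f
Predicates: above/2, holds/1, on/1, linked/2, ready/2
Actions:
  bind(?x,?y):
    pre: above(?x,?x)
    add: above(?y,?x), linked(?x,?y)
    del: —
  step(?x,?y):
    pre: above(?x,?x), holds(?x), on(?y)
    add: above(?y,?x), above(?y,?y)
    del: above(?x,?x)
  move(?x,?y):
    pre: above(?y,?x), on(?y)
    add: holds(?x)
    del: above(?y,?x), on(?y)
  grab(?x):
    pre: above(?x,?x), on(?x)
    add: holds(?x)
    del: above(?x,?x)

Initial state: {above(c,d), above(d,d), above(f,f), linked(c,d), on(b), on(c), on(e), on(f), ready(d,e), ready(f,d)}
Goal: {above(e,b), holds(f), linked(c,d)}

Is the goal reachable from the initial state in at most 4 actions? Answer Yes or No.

1. bind(f,e)  →  {above(c,d), above(d,d), above(e,f), above(f,f), linked(c,d), linked(f,e), on(b), on(c), on(e), on(f), ready(d,e), ready(f,d)}
2. move(f,e)  →  {above(c,d), above(d,d), above(f,f), holds(f), linked(c,d), linked(f,e), on(b), on(c), on(f), ready(d,e), ready(f,d)}
3. step(f,b)  →  {above(b,b), above(b,f), above(c,d), above(d,d), holds(f), linked(c,d), linked(f,e), on(b), on(c), on(f), ready(d,e), ready(f,d)}
4. bind(b,e)  →  {above(b,b), above(b,f), above(c,d), above(d,d), above(e,b), holds(f), linked(b,e), linked(c,d), linked(f,e), on(b), on(c), on(f), ready(d,e), ready(f,d)}
optimal plan length = 4; 4 ≤ 4

Yes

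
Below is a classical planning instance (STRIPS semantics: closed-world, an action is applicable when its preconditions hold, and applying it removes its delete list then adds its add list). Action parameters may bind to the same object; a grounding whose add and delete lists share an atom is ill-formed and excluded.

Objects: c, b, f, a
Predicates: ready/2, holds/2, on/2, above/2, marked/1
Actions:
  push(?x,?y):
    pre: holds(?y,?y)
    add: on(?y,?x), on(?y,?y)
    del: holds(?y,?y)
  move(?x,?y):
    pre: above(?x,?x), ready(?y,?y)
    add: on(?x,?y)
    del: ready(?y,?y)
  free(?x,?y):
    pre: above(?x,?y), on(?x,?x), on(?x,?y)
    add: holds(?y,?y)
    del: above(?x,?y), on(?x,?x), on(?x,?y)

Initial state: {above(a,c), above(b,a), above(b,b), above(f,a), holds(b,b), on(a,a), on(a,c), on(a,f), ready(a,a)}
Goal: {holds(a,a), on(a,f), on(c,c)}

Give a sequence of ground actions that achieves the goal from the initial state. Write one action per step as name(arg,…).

push(a,b); free(b,a); free(a,c); push(c,c)

1. push(a,b)  →  {above(a,c), above(b,a), above(b,b), above(f,a), on(a,a), on(a,c), on(a,f), on(b,a), on(b,b), ready(a,a)}
2. free(b,a)  →  {above(a,c), above(b,b), above(f,a), holds(a,a), on(a,a), on(a,c), on(a,f), ready(a,a)}
3. free(a,c)  →  {above(b,b), above(f,a), holds(a,a), holds(c,c), on(a,f), ready(a,a)}
4. push(c,c)  →  {above(b,b), above(f,a), holds(a,a), on(a,f), on(c,c), ready(a,a)}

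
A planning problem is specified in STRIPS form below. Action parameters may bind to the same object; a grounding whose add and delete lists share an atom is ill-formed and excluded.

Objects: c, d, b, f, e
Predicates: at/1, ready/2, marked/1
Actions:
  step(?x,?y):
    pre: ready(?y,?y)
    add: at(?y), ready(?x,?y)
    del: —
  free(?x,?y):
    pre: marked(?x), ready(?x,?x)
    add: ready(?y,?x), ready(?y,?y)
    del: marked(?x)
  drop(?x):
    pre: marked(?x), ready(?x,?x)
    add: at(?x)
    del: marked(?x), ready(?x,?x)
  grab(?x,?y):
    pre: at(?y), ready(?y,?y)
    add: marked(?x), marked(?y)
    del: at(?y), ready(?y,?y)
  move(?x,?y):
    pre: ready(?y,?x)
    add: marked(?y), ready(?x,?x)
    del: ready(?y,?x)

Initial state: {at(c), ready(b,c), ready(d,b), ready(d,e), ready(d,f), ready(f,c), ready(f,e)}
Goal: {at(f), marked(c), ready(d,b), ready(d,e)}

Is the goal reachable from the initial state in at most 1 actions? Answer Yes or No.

No

1. move(f,d)  →  {at(c), marked(d), ready(b,c), ready(d,b), ready(d,e), ready(f,c), ready(f,e), ready(f,f)}
2. step(c,f)  →  {at(c), at(f), marked(d), ready(b,c), ready(c,f), ready(d,b), ready(d,e), ready(f,c), ready(f,e), ready(f,f)}
3. move(f,c)  →  {at(c), at(f), marked(c), marked(d), ready(b,c), ready(d,b), ready(d,e), ready(f,c), ready(f,e), ready(f,f)}
optimal plan length = 3; 3 > 1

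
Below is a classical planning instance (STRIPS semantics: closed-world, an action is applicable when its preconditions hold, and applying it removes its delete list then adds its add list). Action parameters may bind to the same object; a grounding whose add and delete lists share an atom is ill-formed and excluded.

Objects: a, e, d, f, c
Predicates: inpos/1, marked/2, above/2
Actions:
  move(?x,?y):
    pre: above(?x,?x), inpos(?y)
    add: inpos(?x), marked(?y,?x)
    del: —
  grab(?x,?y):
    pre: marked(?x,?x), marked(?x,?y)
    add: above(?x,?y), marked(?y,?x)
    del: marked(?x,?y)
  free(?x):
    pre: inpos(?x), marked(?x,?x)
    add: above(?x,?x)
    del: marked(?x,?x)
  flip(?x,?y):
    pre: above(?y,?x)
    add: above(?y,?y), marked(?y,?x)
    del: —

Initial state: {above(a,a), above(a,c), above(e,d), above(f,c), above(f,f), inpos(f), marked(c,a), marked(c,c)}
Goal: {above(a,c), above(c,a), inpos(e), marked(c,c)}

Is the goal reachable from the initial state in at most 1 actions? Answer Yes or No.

1. grab(c,a)  →  {above(a,a), above(a,c), above(c,a), above(e,d), above(f,c), above(f,f), inpos(f), marked(a,c), marked(c,c)}
2. flip(d,e)  →  {above(a,a), above(a,c), above(c,a), above(e,d), above(e,e), above(f,c), above(f,f), inpos(f), marked(a,c), marked(c,c), marked(e,d)}
3. move(e,f)  →  {above(a,a), above(a,c), above(c,a), above(e,d), above(e,e), above(f,c), above(f,f), inpos(e), inpos(f), marked(a,c), marked(c,c), marked(e,d), marked(f,e)}
optimal plan length = 3; 3 > 1

No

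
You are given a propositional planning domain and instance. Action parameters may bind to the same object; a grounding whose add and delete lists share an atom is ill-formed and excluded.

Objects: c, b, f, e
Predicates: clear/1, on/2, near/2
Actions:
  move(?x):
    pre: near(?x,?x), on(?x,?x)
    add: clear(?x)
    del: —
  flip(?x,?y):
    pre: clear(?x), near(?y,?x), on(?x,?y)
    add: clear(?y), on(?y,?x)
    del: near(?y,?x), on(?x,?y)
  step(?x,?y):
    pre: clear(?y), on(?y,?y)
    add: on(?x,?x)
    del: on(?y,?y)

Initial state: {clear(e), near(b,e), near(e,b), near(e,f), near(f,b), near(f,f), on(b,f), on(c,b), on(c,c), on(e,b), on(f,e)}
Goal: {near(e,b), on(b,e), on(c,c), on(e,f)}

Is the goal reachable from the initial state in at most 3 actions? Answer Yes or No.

Yes

1. flip(e,b)  →  {clear(b), clear(e), near(e,b), near(e,f), near(f,b), near(f,f), on(b,e), on(b,f), on(c,b), on(c,c), on(f,e)}
2. flip(b,f)  →  {clear(b), clear(e), clear(f), near(e,b), near(e,f), near(f,f), on(b,e), on(c,b), on(c,c), on(f,b), on(f,e)}
3. flip(f,e)  →  {clear(b), clear(e), clear(f), near(e,b), near(f,f), on(b,e), on(c,b), on(c,c), on(e,f), on(f,b)}
optimal plan length = 3; 3 ≤ 3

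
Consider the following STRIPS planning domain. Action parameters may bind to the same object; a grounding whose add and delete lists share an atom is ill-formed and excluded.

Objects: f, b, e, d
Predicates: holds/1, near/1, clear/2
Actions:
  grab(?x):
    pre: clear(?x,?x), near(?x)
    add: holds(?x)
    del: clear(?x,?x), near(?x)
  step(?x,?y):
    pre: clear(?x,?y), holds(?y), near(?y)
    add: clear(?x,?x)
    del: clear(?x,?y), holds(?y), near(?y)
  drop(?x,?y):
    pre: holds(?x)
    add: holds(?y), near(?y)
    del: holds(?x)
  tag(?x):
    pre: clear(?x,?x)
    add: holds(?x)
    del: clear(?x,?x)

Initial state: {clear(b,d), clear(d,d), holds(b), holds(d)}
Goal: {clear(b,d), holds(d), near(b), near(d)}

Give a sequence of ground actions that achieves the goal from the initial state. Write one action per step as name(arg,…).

drop(d,b); drop(b,d)

1. drop(d,b)  →  {clear(b,d), clear(d,d), holds(b), near(b)}
2. drop(b,d)  →  {clear(b,d), clear(d,d), holds(d), near(b), near(d)}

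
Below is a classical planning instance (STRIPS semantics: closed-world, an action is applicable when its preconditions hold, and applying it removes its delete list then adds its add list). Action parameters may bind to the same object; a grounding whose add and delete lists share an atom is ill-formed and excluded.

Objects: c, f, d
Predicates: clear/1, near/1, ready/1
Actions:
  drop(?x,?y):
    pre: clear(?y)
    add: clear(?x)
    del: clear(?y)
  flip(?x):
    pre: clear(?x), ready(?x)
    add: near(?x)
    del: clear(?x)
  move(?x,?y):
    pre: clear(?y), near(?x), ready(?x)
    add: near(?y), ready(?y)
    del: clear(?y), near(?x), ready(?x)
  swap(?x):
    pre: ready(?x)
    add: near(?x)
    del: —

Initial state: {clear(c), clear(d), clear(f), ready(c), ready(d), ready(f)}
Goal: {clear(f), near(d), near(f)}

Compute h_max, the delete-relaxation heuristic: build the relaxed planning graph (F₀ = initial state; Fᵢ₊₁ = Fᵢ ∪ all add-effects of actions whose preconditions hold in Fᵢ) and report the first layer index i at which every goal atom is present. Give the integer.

F0 = init (6 atoms)
F1 = F0 ∪ {near(c), near(d), near(f)}  (9 atoms)
goal ⊆ F1  ⇒  h_max = 1

1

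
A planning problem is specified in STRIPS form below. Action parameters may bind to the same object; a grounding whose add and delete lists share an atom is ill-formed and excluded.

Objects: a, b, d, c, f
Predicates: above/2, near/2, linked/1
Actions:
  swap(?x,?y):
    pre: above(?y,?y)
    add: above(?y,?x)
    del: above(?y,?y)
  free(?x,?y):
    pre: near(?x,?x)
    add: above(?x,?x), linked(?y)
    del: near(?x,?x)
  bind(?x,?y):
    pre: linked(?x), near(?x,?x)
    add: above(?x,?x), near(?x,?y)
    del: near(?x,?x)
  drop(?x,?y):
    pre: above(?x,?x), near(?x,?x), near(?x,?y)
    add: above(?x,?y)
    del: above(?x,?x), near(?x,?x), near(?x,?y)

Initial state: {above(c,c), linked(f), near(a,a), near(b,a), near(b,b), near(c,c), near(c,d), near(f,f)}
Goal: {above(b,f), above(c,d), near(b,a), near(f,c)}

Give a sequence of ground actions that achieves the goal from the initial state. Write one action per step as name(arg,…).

1. swap(d,c)  →  {above(c,d), linked(f), near(a,a), near(b,a), near(b,b), near(c,c), near(c,d), near(f,f)}
2. free(b,a)  →  {above(b,b), above(c,d), linked(a), linked(f), near(a,a), near(b,a), near(c,c), near(c,d), near(f,f)}
3. swap(f,b)  →  {above(b,f), above(c,d), linked(a), linked(f), near(a,a), near(b,a), near(c,c), near(c,d), near(f,f)}
4. bind(f,c)  →  {above(b,f), above(c,d), above(f,f), linked(a), linked(f), near(a,a), near(b,a), near(c,c), near(c,d), near(f,c)}

swap(d,c); free(b,a); swap(f,b); bind(f,c)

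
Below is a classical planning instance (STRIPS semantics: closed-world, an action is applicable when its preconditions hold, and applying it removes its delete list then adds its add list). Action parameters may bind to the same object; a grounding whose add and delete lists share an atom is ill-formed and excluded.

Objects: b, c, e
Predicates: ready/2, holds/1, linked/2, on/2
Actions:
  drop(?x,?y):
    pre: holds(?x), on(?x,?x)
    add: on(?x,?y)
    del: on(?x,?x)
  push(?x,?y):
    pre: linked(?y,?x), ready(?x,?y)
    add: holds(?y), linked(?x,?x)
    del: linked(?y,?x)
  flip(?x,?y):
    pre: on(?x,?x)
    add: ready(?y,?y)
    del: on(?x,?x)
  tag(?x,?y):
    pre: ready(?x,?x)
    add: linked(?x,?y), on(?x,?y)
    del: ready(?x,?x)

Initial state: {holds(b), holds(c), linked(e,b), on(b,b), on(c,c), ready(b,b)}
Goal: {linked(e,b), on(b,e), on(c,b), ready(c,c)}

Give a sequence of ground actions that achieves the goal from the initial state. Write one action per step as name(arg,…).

1. drop(c,b)  →  {holds(b), holds(c), linked(e,b), on(b,b), on(c,b), ready(b,b)}
2. flip(b,c)  →  {holds(b), holds(c), linked(e,b), on(c,b), ready(b,b), ready(c,c)}
3. tag(b,e)  →  {holds(b), holds(c), linked(b,e), linked(e,b), on(b,e), on(c,b), ready(c,c)}

drop(c,b); flip(b,c); tag(b,e)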